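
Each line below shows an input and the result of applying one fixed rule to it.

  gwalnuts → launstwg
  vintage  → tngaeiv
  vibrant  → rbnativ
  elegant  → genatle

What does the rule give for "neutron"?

Each output is the input with this applied: swap each adjacent pair of characters (1↔2, 3↔4, ...), then move the first 2 characters to the end (rotate left by 2).
Working it through for "neutron": intermediate "entuorn", final "tuornen".

tuornen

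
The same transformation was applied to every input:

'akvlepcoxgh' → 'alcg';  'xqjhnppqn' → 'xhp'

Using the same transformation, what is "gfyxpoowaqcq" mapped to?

Rule — keep one character in every 3, starting at position 1 (positions 1st, 4th, 7th, ...).
Doing the same to "gfyxpoowaqcq": "gxoq".

gxoq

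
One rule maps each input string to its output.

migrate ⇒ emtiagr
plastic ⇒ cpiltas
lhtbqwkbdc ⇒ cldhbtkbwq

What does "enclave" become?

eevnacl

The transformation: reverse the string, then take characters alternately from the front and the back (1st, last, 2nd, 2nd-last, ...).
"enclave" → "evalcne" → "eevnacl".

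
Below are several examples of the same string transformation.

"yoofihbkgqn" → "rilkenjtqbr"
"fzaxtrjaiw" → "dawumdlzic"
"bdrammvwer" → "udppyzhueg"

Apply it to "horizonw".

ulcrqzkr

The transformation: shift every letter 3 places forward in the alphabet (wrapping around), then move the first 2 characters to the end (rotate left by 2).
Working it through for "horizonw": intermediate "krulcrqz", final "ulcrqzkr".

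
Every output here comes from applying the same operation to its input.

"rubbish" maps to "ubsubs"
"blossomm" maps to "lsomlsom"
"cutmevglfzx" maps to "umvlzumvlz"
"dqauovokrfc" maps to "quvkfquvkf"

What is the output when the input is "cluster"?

The transformation: keep every other character starting from the second (positions 2nd, 4th, 6th, ...), then write the whole string twice.
Applying that to "cluster" gives "lselse".

lselse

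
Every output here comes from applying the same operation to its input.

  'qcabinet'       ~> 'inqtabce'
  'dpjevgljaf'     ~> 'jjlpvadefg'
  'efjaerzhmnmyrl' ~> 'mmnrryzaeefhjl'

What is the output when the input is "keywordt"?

The rule is to sort the characters into alphabetical order, then swap the front and back halves of the string.
For "keywordt", step one produces "dekortwy"; step two turns that into "rtwydeko".

rtwydeko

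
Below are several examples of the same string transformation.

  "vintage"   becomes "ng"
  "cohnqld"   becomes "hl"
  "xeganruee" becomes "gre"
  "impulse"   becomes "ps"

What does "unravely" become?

re

Each output is the input with this applied: keep one character in every 3, starting at position 3 (positions 3rd, 6th, 9th, ...).
On "unravely" that produces "re".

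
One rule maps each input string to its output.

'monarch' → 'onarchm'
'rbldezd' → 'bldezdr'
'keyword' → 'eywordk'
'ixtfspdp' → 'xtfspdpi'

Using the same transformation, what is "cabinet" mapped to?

abinetc

The rule is to move the first character to the end.
For "cabinet" the result is "abinetc".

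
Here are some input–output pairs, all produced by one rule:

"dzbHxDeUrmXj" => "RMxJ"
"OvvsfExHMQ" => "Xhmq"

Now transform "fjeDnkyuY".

KYUy

In each case the input is transformed by: flip the case of every letter, then keep only the last 4 characters.
Working it through for "fjeDnkyuY": intermediate "FJEdNKYUy", final "KYUy".
(Check on "dzbHxDeUrmXj": → "DZBhXdEuRMxJ" → "RMxJ" ✓)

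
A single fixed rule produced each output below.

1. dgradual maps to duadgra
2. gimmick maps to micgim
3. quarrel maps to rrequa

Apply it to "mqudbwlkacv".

kacmqudbwl

Each output is the input with this applied: delete the last character, then move the last 3 characters to the front (rotate right by 3).
Working it through for "mqudbwlkacv": intermediate "mqudbwlkac", final "kacmqudbwl".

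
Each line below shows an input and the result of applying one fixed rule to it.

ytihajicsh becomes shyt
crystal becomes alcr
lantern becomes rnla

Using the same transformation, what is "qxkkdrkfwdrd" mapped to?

rdqx

The transformation: move the last 2 characters to the front (rotate right by 2), then keep only the first 4 characters.
"qxkkdrkfwdrd" → "rdqxkkdrkfwd" → "rdqx".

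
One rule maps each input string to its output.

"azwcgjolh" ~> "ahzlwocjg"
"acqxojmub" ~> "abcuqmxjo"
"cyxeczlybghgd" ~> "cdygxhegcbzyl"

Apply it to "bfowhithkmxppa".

Rule — take characters alternately from the front and the back (1st, last, 2nd, 2nd-last, ...).
Applying that to "bfowhithkmxppa" gives "bafpopwxhmikth".

bafpopwxhmikth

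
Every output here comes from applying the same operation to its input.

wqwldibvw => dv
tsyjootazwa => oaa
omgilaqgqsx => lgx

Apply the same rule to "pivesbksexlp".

ssl

In each case the input is transformed by: delete the first 2 characters, then keep one character in every 3, starting at position 3 (positions 3rd, 6th, 9th, ...).
"pivesbksexlp" → "vesbksexlp" → "ssl".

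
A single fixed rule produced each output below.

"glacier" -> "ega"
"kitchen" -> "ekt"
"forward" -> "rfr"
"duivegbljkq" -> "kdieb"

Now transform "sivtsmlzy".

Each output is the input with this applied: move the last 3 characters to the front (rotate right by 3), then keep every other character starting from the second (positions 2nd, 4th, 6th, ...).
On "sivtsmlzy" that produces "zsvs".

zsvs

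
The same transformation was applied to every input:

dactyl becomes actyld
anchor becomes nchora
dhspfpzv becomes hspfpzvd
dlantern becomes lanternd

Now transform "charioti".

hariotic

The pattern: move the first character to the end.
So "charioti" becomes "hariotic".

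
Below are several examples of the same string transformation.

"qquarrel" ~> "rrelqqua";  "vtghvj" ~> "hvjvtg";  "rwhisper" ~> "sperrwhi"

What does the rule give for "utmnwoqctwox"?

qctwoxutmnwo

What's happening: swap the front and back halves of the string.
On "utmnwoqctwox" that produces "qctwoxutmnwo".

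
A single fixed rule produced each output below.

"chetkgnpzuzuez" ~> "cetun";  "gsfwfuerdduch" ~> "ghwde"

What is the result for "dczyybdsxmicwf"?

dwymd

What's happening: keep one character in every 3, starting at position 1 (positions 1st, 4th, 7th, ...), then take characters alternately from the front and the back (1st, last, 2nd, 2nd-last, ...).
Working it through for "dczyybdsxmicwf": intermediate "dydmw", final "dwymd".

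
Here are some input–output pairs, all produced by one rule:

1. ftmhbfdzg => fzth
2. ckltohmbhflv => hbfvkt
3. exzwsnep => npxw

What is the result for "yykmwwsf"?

What's happening: keep every other character starting from the second (positions 2nd, 4th, 6th, ...), then move the first 2 characters to the end (rotate left by 2).
For "yykmwwsf", step one produces "ymwf"; step two turns that into "wfym".
(Check on "ckltohmbhflv": → "kthbfv" → "hbfvkt" ✓)

wfym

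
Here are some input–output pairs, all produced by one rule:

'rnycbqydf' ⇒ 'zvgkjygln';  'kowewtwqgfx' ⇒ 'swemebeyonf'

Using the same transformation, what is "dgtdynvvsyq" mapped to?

loblgvddagy

What's happening: shift every letter 8 places forward in the alphabet (wrapping around).
On "dgtdynvvsyq" that produces "loblgvddagy".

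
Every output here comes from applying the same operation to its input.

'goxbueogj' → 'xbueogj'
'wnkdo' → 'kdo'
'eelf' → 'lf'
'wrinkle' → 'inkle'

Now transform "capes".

The pattern: delete the first 2 characters.
On "capes" that produces "pes".

pes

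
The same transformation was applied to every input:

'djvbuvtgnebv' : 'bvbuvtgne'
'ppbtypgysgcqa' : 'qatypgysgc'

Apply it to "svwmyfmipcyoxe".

xemyfmipcyo

Rule — delete the first 3 characters, then move the last 2 characters to the front (rotate right by 2).
Working it through for "svwmyfmipcyoxe": intermediate "myfmipcyoxe", final "xemyfmipcyo".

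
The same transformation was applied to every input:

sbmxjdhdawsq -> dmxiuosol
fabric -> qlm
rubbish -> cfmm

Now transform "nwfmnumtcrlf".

yhqxyfxen

The transformation: shift every letter 11 places forward in the alphabet (wrapping around), then delete the last 3 characters.
Applying both steps to "nwfmnumtcrlf": "yhqxyfxencwq", then "yhqxyfxen".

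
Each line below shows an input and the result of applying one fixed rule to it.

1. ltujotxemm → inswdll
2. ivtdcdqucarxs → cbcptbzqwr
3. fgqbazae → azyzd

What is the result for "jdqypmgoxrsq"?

xolfnwqrp

The pattern: delete the first 3 characters, then shift every letter 1 place backward in the alphabet (wrapping around).
"jdqypmgoxrsq" → "ypmgoxrsq" → "xolfnwqrp".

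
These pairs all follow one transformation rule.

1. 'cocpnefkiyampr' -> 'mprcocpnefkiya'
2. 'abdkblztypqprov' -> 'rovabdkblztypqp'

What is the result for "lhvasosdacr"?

acrlhvasosd

Rule — move the last 3 characters to the front (rotate right by 3).
"lhvasosdacr" → "acrlhvasosd".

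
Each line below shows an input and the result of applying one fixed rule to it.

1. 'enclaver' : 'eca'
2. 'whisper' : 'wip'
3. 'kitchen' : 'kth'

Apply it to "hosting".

hsi

Rule — delete the last 2 characters, then keep every other character starting from the first (positions 1st, 3rd, 5th, ...).
For "hosting", step one produces "hosti"; step two turns that into "hsi".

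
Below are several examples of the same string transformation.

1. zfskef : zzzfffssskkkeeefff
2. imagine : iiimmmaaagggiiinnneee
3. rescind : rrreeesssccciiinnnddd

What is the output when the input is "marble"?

What's happening: repeat every character 3 times.
So "marble" becomes "mmmaaarrrbbbllleee".

mmmaaarrrbbbllleee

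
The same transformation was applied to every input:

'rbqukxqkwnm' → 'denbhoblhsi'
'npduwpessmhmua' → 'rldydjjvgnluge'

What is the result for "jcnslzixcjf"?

The pattern: reverse the string, then shift every letter 9 places backward in the alphabet (wrapping around).
On "jcnslzixcjf" that produces "watozqcjeta".
(Check on "rbqukxqkwnm": → "mnwkqxkuqbr" → "denbhoblhsi" ✓)

watozqcjeta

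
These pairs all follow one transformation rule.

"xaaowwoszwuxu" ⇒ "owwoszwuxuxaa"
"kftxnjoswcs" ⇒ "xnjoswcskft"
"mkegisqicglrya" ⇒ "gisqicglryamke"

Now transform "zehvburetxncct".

Looking at the pairs, the operation is to move the first 3 characters to the end (rotate left by 3).
Doing the same to "zehvburetxncct": "vburetxncctzeh".

vburetxncctzeh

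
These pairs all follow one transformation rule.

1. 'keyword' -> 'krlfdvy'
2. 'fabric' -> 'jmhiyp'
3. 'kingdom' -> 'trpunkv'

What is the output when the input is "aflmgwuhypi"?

Rule — shift every letter 7 places forward in the alphabet (wrapping around), then move the last character to the front.
Working it through for "aflmgwuhypi": intermediate "hmstndbofwp", final "phmstndbofw".
(Check on "fabric": → "mhiypj" → "jmhiyp" ✓)

phmstndbofw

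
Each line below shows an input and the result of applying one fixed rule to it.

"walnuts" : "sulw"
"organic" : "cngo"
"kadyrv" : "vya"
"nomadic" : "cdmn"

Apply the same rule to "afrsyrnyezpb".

The rule is to reverse the string, then keep every other character starting from the first (positions 1st, 3rd, 5th, ...).
"afrsyrnyezpb" → "bpzeynrysrfa" → "bzyrsf".
(Check on "kadyrv": → "vrydak" → "vya" ✓)

bzyrsf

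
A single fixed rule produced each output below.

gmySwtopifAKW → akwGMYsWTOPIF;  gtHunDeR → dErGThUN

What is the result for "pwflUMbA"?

mBaPWFLu

The rule is to flip the case of every letter, then move the last 3 characters to the front (rotate right by 3).
On "pwflUMbA": the first step gives "PWFLumBa", and the second then gives "mBaPWFLu".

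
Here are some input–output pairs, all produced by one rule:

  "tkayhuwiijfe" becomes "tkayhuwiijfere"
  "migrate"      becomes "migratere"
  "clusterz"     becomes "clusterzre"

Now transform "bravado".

bravadore

Looking at the pairs, the operation is to append "re".
Applying that to "bravado" gives "bravadore".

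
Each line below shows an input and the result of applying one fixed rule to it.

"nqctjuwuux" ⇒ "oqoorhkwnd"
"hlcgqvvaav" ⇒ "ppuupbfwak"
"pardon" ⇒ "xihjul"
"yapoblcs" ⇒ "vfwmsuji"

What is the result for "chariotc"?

cinwwbul

Each output is the input with this applied: shift every letter 6 places backward in the alphabet (wrapping around), then swap the front and back halves of the string.
Working it through for "chariotc": intermediate "wbulcinw", final "cinwwbul".
(Check on "hlcgqvvaav": → "bfwakppuup" → "ppuupbfwak" ✓)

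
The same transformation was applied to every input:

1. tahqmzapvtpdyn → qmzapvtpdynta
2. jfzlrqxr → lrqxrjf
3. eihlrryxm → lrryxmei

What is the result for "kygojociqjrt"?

ojociqjrtky

The rule is to move the first 3 characters to the end (rotate left by 3), then delete the last character.
Starting from "kygojociqjrt": after the first operation, "ojociqjrtkyg"; after the second, "ojociqjrtky".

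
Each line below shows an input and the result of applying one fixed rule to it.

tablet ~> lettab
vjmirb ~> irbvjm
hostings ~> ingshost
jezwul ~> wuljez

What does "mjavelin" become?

elinmjav

What's happening: swap the front and back halves of the string.
Doing the same to "mjavelin": "elinmjav".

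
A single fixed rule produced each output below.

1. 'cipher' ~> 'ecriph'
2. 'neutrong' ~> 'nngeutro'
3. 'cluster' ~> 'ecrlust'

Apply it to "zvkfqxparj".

rzjvkfqxpa

Each output is the input with this applied: swap the first and last characters, then move the last 2 characters to the front (rotate right by 2).
Starting from "zvkfqxparj": after the first operation, "jvkfqxparz"; after the second, "rzjvkfqxpa".
(Check on "cipher": → "riphec" → "ecriph" ✓)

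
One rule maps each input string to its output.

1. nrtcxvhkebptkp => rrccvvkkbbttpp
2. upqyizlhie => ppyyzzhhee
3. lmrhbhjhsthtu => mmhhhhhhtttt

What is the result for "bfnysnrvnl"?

ffyynnvvll

The pattern: keep every other character starting from the second (positions 2nd, 4th, 6th, ...), then double every character.
Starting from "bfnysnrvnl": after the first operation, "fynvl"; after the second, "ffyynnvvll".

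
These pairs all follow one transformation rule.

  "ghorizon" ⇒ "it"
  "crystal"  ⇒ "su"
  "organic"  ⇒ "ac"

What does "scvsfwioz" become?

pqt

In each case the input is transformed by: keep one character in every 3, starting at position 3 (positions 3rd, 6th, 9th, ...), then shift every letter 6 places backward in the alphabet (wrapping around).
For "scvsfwioz", step one produces "vwz"; step two turns that into "pqt".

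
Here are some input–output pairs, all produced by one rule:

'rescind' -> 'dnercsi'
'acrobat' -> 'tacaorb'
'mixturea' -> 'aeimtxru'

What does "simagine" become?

enisamig

The transformation: move the last 2 characters to the front (rotate right by 2), then swap each adjacent pair of characters (1↔2, 3↔4, ...).
"simagine" → "nesimagi" → "enisamig".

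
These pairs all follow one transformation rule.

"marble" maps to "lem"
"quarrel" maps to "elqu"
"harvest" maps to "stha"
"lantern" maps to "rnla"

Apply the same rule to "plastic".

Rule — move the last 2 characters to the front (rotate right by 2), then delete the last 3 characters.
"plastic" → "icpl".

icpl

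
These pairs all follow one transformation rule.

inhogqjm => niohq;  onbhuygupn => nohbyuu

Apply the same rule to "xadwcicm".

axwdi

Rule — swap each adjacent pair of characters (1↔2, 3↔4, ...), then delete the last 3 characters.
Applying both steps to "xadwcicm": "axwdicmc", then "axwdi".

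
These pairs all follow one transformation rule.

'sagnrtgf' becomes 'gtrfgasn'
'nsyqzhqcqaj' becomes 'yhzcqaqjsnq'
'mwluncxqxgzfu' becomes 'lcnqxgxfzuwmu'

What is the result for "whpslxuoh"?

pxlouhhws

Looking at the pairs, the operation is to swap each adjacent pair of characters (1↔2, 3↔4, ...), then move the first 3 characters to the end (rotate left by 3).
"whpslxuoh" → "pxlouhhws".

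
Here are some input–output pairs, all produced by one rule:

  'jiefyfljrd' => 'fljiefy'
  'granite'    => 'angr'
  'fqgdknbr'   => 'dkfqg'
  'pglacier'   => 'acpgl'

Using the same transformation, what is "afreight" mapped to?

Each output is the input with this applied: delete the last 3 characters, then move the last 2 characters to the front (rotate right by 2).
Working it through for "afreight": intermediate "afrei", final "eiafr".

eiafr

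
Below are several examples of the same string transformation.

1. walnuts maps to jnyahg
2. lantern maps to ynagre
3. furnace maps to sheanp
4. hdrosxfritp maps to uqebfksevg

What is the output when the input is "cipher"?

pvcur

The pattern: delete the last character, then shift every letter 13 places forward in the alphabet (wrapping around) — i.e. ROT13.
Applying both steps to "cipher": "ciphe", then "pvcur".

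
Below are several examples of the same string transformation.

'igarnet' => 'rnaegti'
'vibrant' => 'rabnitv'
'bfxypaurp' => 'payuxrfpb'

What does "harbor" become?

broarh

The pattern: take characters alternately from the front and the back (1st, last, 2nd, 2nd-last, ...), then reverse the string.
"harbor" → "hraorb" → "broarh".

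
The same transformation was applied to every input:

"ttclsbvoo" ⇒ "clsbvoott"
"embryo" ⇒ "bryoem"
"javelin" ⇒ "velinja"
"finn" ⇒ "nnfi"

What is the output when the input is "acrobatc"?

robatcac

Rule — move the first 2 characters to the end (rotate left by 2).
On "acrobatc" that produces "robatcac".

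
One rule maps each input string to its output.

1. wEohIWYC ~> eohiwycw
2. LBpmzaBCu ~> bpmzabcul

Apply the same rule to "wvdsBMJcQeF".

In each case the input is transformed by: move the first character to the end, then convert every letter to lowercase.
For "wvdsBMJcQeF", step one produces "vdsBMJcQeFw"; step two turns that into "vdsbmjcqefw".
(Check on "LBpmzaBCu": → "BpmzaBCuL" → "bpmzabcul" ✓)

vdsbmjcqefw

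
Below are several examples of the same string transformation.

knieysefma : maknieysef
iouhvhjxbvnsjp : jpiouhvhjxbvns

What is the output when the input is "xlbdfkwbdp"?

dpxlbdfkwb

The transformation: move the last 2 characters to the front (rotate right by 2).
Doing the same to "xlbdfkwbdp": "dpxlbdfkwb".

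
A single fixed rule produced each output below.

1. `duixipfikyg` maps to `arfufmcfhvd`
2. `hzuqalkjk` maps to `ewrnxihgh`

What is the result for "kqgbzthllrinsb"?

What's happening: shift every letter 3 places backward in the alphabet (wrapping around).
For "kqgbzthllrinsb" the result is "hndywqeiiofkpy".

hndywqeiiofkpy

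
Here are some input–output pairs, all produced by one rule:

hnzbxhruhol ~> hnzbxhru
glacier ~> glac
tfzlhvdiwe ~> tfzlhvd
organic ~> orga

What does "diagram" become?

diag

The transformation: delete the last 3 characters.
On "diagram" that produces "diag".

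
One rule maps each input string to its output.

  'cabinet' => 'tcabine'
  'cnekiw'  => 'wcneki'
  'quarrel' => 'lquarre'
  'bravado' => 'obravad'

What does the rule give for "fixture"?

efixtur

Looking at the pairs, the operation is to move the last character to the front.
Doing the same to "fixture": "efixtur".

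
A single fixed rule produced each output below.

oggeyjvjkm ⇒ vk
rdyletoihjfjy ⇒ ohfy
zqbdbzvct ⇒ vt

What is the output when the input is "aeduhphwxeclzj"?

In each case the input is transformed by: keep every other character starting from the first (positions 1st, 3rd, 5th, ...), then delete the first 3 characters.
On "aeduhphwxeclzj": the first step gives "adhhxcz", and the second then gives "hxcz".

hxcz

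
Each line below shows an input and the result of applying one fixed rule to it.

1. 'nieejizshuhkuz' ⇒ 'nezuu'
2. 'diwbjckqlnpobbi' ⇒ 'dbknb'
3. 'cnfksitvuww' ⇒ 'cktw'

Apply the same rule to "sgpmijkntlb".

smkl

Looking at the pairs, the operation is to keep one character in every 3, starting at position 1 (positions 1st, 4th, 7th, ...).
"sgpmijkntlb" → "smkl".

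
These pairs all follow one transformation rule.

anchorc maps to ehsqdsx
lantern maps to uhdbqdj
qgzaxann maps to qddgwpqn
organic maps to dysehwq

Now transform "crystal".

Looking at the pairs, the operation is to move the last 3 characters to the front (rotate right by 3), then shift every letter 10 places backward in the alphabet (wrapping around).
Starting from "crystal": after the first operation, "talcrys"; after the second, "jqbshoi".

jqbshoi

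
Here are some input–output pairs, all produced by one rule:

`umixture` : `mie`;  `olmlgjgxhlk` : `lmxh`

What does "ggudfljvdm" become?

The transformation: swap each adjacent pair of characters (1↔2, 3↔4, ...), then keep one character in every 3, starting at position 1 (positions 1st, 4th, 7th, ...).
For "ggudfljvdm", step one produces "ggdulfvjmd"; step two turns that into "guvd".

guvd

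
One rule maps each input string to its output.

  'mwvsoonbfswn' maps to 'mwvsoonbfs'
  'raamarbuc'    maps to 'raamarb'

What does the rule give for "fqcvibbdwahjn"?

Each output is the input with this applied: delete the last 2 characters.
"fqcvibbdwahjn" → "fqcvibbdwah".

fqcvibbdwah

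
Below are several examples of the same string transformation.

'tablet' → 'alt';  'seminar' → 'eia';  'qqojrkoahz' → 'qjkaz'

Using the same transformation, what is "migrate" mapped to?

irt

Rule — keep every other character starting from the second (positions 2nd, 4th, 6th, ...).
Applying that to "migrate" gives "irt".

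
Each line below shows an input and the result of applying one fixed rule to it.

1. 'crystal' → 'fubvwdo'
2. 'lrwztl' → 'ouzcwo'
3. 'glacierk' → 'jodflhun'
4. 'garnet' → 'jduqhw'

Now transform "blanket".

eodqnhw

The pattern: shift every letter 3 places forward in the alphabet (wrapping around).
"blanket" → "eodqnhw".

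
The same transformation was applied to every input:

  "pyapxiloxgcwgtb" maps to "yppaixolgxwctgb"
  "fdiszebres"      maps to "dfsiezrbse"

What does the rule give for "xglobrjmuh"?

The pattern: swap each adjacent pair of characters (1↔2, 3↔4, ...).
So "xglobrjmuh" becomes "gxolrbmjhu".

gxolrbmjhu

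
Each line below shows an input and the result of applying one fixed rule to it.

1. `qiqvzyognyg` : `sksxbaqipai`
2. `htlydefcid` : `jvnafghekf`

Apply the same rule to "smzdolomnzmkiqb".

uobfqnqopbomksd

The rule is to shift every letter 2 places forward in the alphabet (wrapping around).
Applying that to "smzdolomnzmkiqb" gives "uobfqnqopbomksd".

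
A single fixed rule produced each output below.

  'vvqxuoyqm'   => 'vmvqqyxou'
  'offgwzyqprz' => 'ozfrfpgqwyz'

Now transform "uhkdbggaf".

The pattern: take characters alternately from the front and the back (1st, last, 2nd, 2nd-last, ...).
"uhkdbggaf" → "ufhakgdgb".

ufhakgdgb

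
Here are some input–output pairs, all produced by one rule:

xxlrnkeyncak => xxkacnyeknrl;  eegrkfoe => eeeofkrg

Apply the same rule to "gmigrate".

mgetargi

What's happening: reverse the string, then move the last 2 characters to the front (rotate right by 2).
"gmigrate" → "etargimg" → "mgetargi".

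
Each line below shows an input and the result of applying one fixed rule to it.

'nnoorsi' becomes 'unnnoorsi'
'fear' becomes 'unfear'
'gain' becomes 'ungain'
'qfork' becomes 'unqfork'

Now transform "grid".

ungrid

Looking at the pairs, the operation is to prepend "un".
On "grid" that produces "ungrid".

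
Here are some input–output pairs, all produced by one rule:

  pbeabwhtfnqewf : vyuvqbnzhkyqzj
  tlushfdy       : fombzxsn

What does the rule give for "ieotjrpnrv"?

Each output is the input with this applied: shift every letter 6 places backward in the alphabet (wrapping around), then move the first character to the end.
On "ieotjrpnrv": the first step gives "cyindljhlp", and the second then gives "yindljhlpc".
(Check on "tlushfdy": → "nfombzxs" → "fombzxsn" ✓)

yindljhlpc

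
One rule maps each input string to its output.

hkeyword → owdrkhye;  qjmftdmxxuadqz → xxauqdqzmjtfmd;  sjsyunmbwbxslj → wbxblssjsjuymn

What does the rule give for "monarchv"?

What's happening: swap the front and back halves of the string, then swap each adjacent pair of characters (1↔2, 3↔4, ...).
On "monarchv": the first step gives "rchvmona", and the second then gives "crvhoman".

crvhoman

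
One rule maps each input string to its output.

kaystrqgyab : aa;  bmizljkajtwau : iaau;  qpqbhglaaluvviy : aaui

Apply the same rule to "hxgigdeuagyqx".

ieua

The rule is to keep only the vowels.
So "hxgigdeuagyqx" becomes "ieua".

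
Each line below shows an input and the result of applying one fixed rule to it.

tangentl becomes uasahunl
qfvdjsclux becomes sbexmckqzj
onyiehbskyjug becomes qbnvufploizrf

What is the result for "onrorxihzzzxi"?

The transformation: move the last 3 characters to the front (rotate right by 3), then shift every letter 7 places forward in the alphabet (wrapping around).
On "onrorxihzzzxi": the first step gives "zxionrorxihzz", and the second then gives "gepvuyvyepogg".

gepvuyvyepogg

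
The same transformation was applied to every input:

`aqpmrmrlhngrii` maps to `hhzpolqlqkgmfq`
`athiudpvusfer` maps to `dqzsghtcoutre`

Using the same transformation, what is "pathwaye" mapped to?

Rule — shift every letter 1 place backward in the alphabet (wrapping around), then move the last 2 characters to the front (rotate right by 2).
Starting from "pathwaye": after the first operation, "ozsgvzxd"; after the second, "xdozsgvz".

xdozsgvz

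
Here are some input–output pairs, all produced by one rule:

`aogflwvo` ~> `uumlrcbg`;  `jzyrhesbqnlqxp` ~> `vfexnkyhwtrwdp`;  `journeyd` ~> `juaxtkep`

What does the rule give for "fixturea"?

godzaxkl

Rule — swap the first and last characters, then shift every letter 6 places forward in the alphabet (wrapping around).
On "fixturea" that produces "godzaxkl".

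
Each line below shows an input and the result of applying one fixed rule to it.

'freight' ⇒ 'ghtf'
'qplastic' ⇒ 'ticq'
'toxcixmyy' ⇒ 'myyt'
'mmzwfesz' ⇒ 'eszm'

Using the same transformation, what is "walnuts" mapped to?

utsw

The transformation: move the first character to the end, then keep only the last 4 characters.
For "walnuts", step one produces "alnutsw"; step two turns that into "utsw".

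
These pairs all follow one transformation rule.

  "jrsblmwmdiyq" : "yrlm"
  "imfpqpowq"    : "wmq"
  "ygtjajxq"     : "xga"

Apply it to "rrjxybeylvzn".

Each output is the input with this applied: move the last 3 characters to the front (rotate right by 3), then keep one character in every 3, starting at position 2 (positions 2nd, 5th, 8th, ...).
On "rrjxybeylvzn": the first step gives "vznrrjxybeyl", and the second then gives "zryy".

zryy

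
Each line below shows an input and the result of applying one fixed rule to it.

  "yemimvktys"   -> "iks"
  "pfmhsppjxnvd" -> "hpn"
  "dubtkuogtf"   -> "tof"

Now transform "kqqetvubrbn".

Each output is the input with this applied: delete the first 3 characters, then keep one character in every 3, starting at position 1 (positions 1st, 4th, 7th, ...).
"kqqetvubrbn" → "etvubrbn" → "eub".

eub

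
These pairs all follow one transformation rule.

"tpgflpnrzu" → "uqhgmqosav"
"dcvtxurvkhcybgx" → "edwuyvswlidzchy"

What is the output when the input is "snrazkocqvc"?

tosbalpdrwd

The transformation: shift every letter 1 place forward in the alphabet (wrapping around).
Doing the same to "snrazkocqvc": "tosbalpdrwd".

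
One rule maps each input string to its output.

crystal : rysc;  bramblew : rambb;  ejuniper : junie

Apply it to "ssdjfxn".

Looking at the pairs, the operation is to delete the last 3 characters, then move the first character to the end.
Working it through for "ssdjfxn": intermediate "ssdj", final "sdjs".

sdjs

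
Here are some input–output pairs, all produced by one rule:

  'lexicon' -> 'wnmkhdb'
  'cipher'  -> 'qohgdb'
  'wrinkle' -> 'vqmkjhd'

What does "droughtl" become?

Each output is the input with this applied: sort the characters into reverse alphabetical order, then shift every letter 1 place backward in the alphabet (wrapping around).
Starting from "droughtl": after the first operation, "utrolhgd"; after the second, "tsqnkgfc".

tsqnkgfc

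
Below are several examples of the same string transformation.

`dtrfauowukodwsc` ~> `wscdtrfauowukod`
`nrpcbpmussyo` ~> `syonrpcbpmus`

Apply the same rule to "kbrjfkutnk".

Looking at the pairs, the operation is to move the last 3 characters to the front (rotate right by 3).
On "kbrjfkutnk" that produces "tnkkbrjfku".

tnkkbrjfku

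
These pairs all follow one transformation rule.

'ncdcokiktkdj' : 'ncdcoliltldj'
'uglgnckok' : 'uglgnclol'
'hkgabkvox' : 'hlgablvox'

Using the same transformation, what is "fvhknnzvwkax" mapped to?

fvhlnnzvwlax

Rule — replace every "k" with "l".
For "fvhknnzvwkax" the result is "fvhlnnzvwlax".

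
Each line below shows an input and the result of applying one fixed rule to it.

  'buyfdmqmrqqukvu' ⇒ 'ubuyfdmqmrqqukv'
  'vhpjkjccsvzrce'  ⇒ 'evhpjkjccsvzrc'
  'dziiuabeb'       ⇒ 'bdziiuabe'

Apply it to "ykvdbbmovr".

Looking at the pairs, the operation is to move the last character to the front.
On "ykvdbbmovr" that produces "rykvdbbmov".

rykvdbbmov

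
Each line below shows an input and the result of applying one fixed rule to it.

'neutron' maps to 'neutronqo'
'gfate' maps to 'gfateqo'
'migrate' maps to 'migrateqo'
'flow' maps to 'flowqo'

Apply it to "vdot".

The transformation: append "qo".
"vdot" → "vdotqo".

vdotqo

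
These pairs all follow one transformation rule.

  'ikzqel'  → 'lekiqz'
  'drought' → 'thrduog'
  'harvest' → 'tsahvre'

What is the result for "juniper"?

reujinp

The rule is to move the last 2 characters to the front (rotate right by 2), then swap each adjacent pair of characters (1↔2, 3↔4, ...).
Applying both steps to "juniper": "erjunip", then "reujinp".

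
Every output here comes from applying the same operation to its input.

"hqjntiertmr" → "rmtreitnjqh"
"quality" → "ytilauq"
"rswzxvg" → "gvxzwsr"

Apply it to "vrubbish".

Rule — reverse the string.
On "vrubbish" that produces "hsibburv".

hsibburv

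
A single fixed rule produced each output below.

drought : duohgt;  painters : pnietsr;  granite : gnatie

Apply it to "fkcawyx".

In each case the input is transformed by: swap each adjacent pair of characters (1↔2, 3↔4, ...), then delete the first character.
Applying both steps to "fkcawyx": "kfacywx", then "facywx".

facywx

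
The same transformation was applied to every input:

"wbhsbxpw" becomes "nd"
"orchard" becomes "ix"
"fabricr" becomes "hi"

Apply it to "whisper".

The transformation: keep one character in every 3, starting at position 3 (positions 3rd, 6th, 9th, ...), then shift every letter 6 places forward in the alphabet (wrapping around).
Working it through for "whisper": intermediate "ie", final "ok".

ok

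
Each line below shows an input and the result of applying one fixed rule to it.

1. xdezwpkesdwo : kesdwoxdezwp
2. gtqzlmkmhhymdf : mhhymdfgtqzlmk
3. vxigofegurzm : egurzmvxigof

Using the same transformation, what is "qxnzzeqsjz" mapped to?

eqsjzqxnzz

Looking at the pairs, the operation is to swap the front and back halves of the string.
"qxnzzeqsjz" → "eqsjzqxnzz".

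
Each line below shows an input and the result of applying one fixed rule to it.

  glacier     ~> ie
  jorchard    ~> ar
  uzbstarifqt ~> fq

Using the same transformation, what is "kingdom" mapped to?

do

The pattern: move the last 3 characters to the front (rotate right by 3), then keep only the first 2 characters.
On "kingdom": the first step gives "domking", and the second then gives "do".
(Check on "glacier": → "ierglac" → "ie" ✓)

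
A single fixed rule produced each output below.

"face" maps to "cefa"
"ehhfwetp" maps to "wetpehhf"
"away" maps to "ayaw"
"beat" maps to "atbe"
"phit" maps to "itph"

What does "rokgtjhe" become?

Each output is the input with this applied: swap the front and back halves of the string.
Applying that to "rokgtjhe" gives "tjherokg".

tjherokg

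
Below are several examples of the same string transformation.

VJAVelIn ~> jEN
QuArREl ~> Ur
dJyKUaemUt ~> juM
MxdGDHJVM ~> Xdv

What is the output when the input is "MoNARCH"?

Or

The pattern: keep one character in every 3, starting at position 2 (positions 2nd, 5th, 8th, ...), then flip the case of every letter.
Applying both steps to "MoNARCH": "oR", then "Or".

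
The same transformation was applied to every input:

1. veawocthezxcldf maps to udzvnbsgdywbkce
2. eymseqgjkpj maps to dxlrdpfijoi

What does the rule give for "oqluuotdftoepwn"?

The transformation: shift every letter 1 place backward in the alphabet (wrapping around).
"oqluuotdftoepwn" → "npkttnscesndovm".

npkttnscesndovm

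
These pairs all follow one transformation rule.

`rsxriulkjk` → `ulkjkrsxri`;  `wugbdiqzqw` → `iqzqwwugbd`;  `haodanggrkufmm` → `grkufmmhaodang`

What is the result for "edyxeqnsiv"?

In each case the input is transformed by: swap the front and back halves of the string.
For "edyxeqnsiv" the result is "qnsivedyxe".

qnsivedyxe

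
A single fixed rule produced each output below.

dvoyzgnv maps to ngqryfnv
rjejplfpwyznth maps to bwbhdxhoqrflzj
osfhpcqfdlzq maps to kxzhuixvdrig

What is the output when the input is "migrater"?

Each output is the input with this applied: shift every letter 8 places backward in the alphabet (wrapping around), then move the first character to the end.
Working it through for "migrater": intermediate "eayjslwj", final "ayjslwje".

ayjslwje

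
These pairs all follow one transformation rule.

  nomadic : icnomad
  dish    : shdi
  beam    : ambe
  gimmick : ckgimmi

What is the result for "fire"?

refi

The rule is to move the last 2 characters to the front (rotate right by 2).
So "fire" becomes "refi".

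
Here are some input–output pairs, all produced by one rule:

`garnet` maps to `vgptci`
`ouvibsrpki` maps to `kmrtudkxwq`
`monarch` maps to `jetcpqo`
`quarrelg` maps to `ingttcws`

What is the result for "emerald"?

What's happening: shift every letter 2 places forward in the alphabet (wrapping around), then reverse the string.
Applying both steps to "emerald": "gogtcnf", then "fnctgog".

fnctgog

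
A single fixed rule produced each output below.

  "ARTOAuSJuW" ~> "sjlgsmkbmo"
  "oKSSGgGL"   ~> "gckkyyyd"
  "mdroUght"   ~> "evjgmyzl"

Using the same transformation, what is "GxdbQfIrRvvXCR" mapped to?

ypvtixajjnnpuj

Each output is the input with this applied: shift every letter 8 places backward in the alphabet (wrapping around), then convert every letter to lowercase.
"GxdbQfIrRvvXCR" → "YpvtIxAjJnnPUJ" → "ypvtixajjnnpuj".
(Check on "ARTOAuSJuW": → "SJLGSmKBmO" → "sjlgsmkbmo" ✓)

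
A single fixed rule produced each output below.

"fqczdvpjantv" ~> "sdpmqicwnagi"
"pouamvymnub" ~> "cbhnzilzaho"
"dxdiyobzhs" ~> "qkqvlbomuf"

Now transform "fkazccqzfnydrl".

sxnmppdmsalqey

The rule is to shift every letter 13 places forward in the alphabet (wrapping around) — i.e. ROT13.
Doing the same to "fkazccqzfnydrl": "sxnmppdmsalqey".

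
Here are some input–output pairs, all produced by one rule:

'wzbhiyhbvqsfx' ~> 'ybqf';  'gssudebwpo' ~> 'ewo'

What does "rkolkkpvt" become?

Each output is the input with this applied: keep every other character starting from the second (positions 2nd, 4th, 6th, ...), then delete the first 2 characters.
On "rkolkkpvt": the first step gives "klkv", and the second then gives "kv".
(Check on "wzbhiyhbvqsfx": → "zhybqf" → "ybqf" ✓)

kv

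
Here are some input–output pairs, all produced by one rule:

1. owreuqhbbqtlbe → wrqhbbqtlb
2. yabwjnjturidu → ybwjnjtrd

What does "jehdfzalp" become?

In each case the input is transformed by: remove every vowel.
Applying that to "jehdfzalp" gives "jhdfzlp".

jhdfzlp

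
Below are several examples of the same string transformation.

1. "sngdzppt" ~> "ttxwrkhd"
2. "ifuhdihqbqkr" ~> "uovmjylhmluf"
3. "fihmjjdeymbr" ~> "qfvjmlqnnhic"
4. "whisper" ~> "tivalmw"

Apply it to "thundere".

Each output is the input with this applied: move the last 3 characters to the front (rotate right by 3), then shift every letter 4 places forward in the alphabet (wrapping around).
"thundere" → "erethund" → "ivixlyrh".

ivixlyrh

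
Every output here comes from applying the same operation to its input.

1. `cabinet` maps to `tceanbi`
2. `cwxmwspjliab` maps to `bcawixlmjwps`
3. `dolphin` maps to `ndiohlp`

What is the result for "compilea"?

aceolmip

Looking at the pairs, the operation is to take characters alternately from the front and the back (1st, last, 2nd, 2nd-last, ...), then swap each adjacent pair of characters (1↔2, 3↔4, ...).
Applying both steps to "compilea": "caoemlpi", then "aceolmip".
(Check on "cabinet": → "ctaebni" → "tceanbi" ✓)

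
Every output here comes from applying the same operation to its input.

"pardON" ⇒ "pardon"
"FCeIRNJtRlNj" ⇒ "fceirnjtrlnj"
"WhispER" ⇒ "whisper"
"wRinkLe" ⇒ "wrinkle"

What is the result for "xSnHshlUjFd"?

xsnhshlujfd

In each case the input is transformed by: convert every letter to lowercase.
On "xSnHshlUjFd" that produces "xsnhshlujfd".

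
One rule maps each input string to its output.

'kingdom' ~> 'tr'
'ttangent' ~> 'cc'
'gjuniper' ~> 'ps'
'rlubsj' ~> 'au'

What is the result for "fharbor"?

The pattern: shift every letter 9 places forward in the alphabet (wrapping around), then keep only the first 2 characters.
Starting from "fharbor": after the first operation, "oqjakxa"; after the second, "oq".

oq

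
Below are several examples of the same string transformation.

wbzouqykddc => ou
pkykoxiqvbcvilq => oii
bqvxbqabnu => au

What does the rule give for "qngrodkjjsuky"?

ou

What's happening: keep only the vowels.
On "qngrodkjjsuky" that produces "ou".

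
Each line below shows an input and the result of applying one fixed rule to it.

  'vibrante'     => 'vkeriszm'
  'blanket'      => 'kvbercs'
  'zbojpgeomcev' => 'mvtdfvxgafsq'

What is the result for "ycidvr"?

The rule is to reverse the string, then shift every letter 9 places backward in the alphabet (wrapping around).
"ycidvr" → "rvdicy" → "imuztp".
(Check on "blanket": → "teknalb" → "kvbercs" ✓)

imuztp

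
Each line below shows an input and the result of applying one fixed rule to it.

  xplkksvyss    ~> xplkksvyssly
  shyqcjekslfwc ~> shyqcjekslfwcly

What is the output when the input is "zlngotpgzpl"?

The pattern: append "ly".
"zlngotpgzpl" → "zlngotpgzplly".

zlngotpgzplly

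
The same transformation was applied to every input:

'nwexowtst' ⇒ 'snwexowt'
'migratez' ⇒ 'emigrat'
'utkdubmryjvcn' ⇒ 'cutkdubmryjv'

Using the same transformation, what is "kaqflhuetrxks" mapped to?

Looking at the pairs, the operation is to delete the last character, then move the last character to the front.
"kaqflhuetrxks" → "kaqflhuetrxk" → "kkaqflhuetrx".

kkaqflhuetrx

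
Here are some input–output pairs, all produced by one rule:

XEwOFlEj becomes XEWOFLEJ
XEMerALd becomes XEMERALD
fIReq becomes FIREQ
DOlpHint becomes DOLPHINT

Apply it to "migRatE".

Rule — convert every letter to uppercase.
Doing the same to "migRatE": "MIGRATE".

MIGRATE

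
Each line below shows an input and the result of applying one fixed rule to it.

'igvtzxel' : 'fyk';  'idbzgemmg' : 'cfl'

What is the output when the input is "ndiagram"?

In each case the input is transformed by: keep one character in every 3, starting at position 2 (positions 2nd, 5th, 8th, ...), then shift every letter 1 place backward in the alphabet (wrapping around).
"ndiagram" → "dgm" → "cfl".

cfl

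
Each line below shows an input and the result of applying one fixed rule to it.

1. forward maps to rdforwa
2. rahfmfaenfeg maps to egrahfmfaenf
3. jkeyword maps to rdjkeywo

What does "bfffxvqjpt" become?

Looking at the pairs, the operation is to move the last 2 characters to the front (rotate right by 2).
"bfffxvqjpt" → "ptbfffxvqj".

ptbfffxvqj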